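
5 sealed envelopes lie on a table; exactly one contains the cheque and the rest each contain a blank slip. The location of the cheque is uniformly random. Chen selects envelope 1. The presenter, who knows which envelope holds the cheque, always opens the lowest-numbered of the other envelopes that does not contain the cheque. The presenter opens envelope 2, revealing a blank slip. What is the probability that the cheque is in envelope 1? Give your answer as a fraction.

1/4

Consider each possible location of the cheque in turn.
If it is in any of envelopes 1, 3, 4, and 5 (prior 1/5 each): envelope 2 is the lowest-numbered option available, probability 1; weight (1/5)·1 = 1/5 each.
If it is in envelope 2 (prior 1/5): the presenter opened envelope 2, so this case is ruled out; weight (1/5)·0 = 0.
The weights sum to 4/5.
So P(the cheque in envelope 1 | the presenter opened envelope 2) = (1/5) / (4/5) = 1/4.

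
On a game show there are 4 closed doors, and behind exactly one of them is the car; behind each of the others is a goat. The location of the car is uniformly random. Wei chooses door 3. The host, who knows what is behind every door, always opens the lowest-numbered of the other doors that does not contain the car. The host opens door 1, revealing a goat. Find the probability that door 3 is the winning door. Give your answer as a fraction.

1/3

Consider each possible location of the car in turn.
If it is behind door 1 (prior 1/4): the host opened door 1, so this case is ruled out; weight (1/4)·0 = 0.
If it is behind any of doors 2, 3, and 4 (prior 1/4 each): door 1 is the lowest-numbered option available, probability 1; weight (1/4)·1 = 1/4 each.
The weights sum to 3/4.
So P(the car behind door 3 | the host opened door 1) = (1/4) / (3/4) = 1/3.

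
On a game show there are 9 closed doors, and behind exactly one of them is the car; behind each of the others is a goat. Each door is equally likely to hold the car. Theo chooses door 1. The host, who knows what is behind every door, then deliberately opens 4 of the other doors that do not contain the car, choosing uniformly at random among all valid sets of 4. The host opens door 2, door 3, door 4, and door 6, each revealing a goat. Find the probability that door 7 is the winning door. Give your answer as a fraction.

Condition on the true location of the car.
If it is behind door 1 (prior 1/9): the host has 70 equally likely choices, so probability 1/70; weight (1/9)·(1/70) = 1/630.
If it is behind any of doors 2, 3, 4, and 6 (prior 1/9 each): that door was opened and seen not to hold the prize — ruled out; weight (1/9)·0 = 0 each.
If it is behind any of doors 5, 7, 8, and 9 (prior 1/9 each): the host has 35 equally likely choices, so probability 1/35; weight (1/9)·(1/35) = 1/315 each.
The weights sum to 1/70.
So P(the car behind door 7 | the host opened door 2, door 3, door 4, and door 6) = (1/315) / (1/70) = 2/9.

2/9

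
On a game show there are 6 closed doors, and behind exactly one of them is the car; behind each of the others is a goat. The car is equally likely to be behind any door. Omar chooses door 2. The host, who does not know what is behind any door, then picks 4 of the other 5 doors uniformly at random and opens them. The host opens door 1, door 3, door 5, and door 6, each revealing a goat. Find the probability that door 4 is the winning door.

1/2

Condition on the true location of the car.
If it is behind any of doors 1, 3, 5, and 6 (prior 1/6 each): that door was opened and seen not to hold the prize — ruled out; weight (1/6)·0 = 0 each.
If it is behind either of doors 2 and 4 (prior 1/6 each): the host picks exactly this set with probability 1/5 regardless, and none is the prize; weight (1/6)·(1/5) = 1/30 each.
The weights sum to 1/15.
So P(the car behind door 4 | the host opened door 1, door 3, door 5, and door 6) = (1/30) / (1/15) = 1/2.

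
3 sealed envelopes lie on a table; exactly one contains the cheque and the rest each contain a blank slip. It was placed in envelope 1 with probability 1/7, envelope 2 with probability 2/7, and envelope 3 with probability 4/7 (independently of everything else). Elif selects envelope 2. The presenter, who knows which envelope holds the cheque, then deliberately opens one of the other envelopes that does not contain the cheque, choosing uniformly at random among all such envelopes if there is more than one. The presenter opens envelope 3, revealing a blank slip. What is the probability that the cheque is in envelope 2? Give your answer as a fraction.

Apply Bayes' rule, conditioning on where the cheque actually is.
If it is in envelope 1 (prior 1/7): the presenter has no choice, probability 1; weight (1/7)·1 = 1/7.
If it is in envelope 2 (prior 2/7): the presenter has 2 equally likely choices, so probability 1/2; weight (2/7)·(1/2) = 1/7.
If it is in envelope 3 (prior 4/7): the presenter opened envelope 3, so this case is ruled out; weight (4/7)·0 = 0.
The weights sum to 2/7.
So P(the cheque in envelope 2 | the presenter opened envelope 3) = (1/7) / (2/7) = 1/2.

1/2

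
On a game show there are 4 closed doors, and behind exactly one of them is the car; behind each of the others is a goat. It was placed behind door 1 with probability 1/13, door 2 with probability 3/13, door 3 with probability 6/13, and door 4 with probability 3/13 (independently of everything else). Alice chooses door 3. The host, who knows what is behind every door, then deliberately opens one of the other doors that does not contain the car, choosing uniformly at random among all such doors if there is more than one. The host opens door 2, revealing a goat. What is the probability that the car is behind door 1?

Apply Bayes' rule, conditioning on where the car actually is.
If it is behind door 1 (prior 1/13): the host has 2 equally likely choices, so probability 1/2; weight (1/13)·(1/2) = 1/26.
If it is behind door 2 (prior 3/13): the host opened door 2, so this case is ruled out; weight (3/13)·0 = 0.
If it is behind door 3 (prior 6/13): the host has 3 equally likely choices, so probability 1/3; weight (6/13)·(1/3) = 2/13.
If it is behind door 4 (prior 3/13): the host has 2 equally likely choices, so probability 1/2; weight (3/13)·(1/2) = 3/26.
The weights sum to 4/13.
So P(the car behind door 1 | the host opened door 2) = (1/26) / (4/13) = 1/8.

1/8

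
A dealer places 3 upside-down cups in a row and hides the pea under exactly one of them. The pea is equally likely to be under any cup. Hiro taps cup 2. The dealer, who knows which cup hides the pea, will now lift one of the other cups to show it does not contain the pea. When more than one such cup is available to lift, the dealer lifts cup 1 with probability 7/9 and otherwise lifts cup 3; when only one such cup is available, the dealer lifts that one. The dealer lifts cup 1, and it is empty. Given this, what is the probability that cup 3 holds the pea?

Consider each possible location of the pea in turn.
If it is under cup 1 (prior 1/3): the dealer opened cup 1, so this case is ruled out; weight (1/3)·0 = 0.
If it is under cup 2 (prior 1/3): cup 1 is available, opened with probability 7/9; weight (1/3)·(7/9) = 7/27.
If it is under cup 3 (prior 1/3): only cup 1 is available, probability 1; weight (1/3)·1 = 1/3.
The weights sum to 16/27.
So P(the pea under cup 3 | the dealer opened cup 1) = (1/3) / (16/27) = 9/16.

9/16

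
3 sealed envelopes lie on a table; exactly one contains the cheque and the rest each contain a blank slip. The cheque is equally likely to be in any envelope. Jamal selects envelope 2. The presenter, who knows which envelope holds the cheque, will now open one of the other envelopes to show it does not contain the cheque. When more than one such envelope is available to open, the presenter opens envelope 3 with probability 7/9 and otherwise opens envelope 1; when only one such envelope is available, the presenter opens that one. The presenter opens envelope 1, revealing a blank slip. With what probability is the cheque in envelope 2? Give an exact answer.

Apply Bayes' rule, conditioning on where the cheque actually is.
If it is in envelope 1 (prior 1/3): the presenter opened envelope 1, so this case is ruled out; weight (1/3)·0 = 0.
If it is in envelope 2 (prior 1/3): envelope 3 is available but not opened, probability 2/9; weight (1/3)·(2/9) = 2/27.
If it is in envelope 3 (prior 1/3): only envelope 1 is available, probability 1; weight (1/3)·1 = 1/3.
The weights sum to 11/27.
So P(the cheque in envelope 2 | the presenter opened envelope 1) = (2/27) / (11/27) = 2/11.

2/11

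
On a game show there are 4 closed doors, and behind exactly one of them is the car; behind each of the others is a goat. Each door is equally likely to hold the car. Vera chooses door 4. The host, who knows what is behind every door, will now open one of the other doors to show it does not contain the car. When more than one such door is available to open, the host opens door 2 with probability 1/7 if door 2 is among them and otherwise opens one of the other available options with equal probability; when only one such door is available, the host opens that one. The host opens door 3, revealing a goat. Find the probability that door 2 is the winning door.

7/25

Apply Bayes' rule, conditioning on where the car actually is.
If it is behind door 1 (prior 1/4): door 2 is available but not opened, probability 6/7; weight (1/4)·(6/7) = 3/14.
If it is behind door 2 (prior 1/4): door 2 holds the prize so is unavailable; the host chooses uniformly among the 2 others, probability 1/2; weight (1/4)·(1/2) = 1/8.
If it is behind door 3 (prior 1/4): the host opened door 3, so this case is ruled out; weight (1/4)·0 = 0.
If it is behind door 4 (prior 1/4): door 2 is available but not opened; door 3 gets probability (1 − 1/7)/2 = 3/7; weight (1/4)·(3/7) = 3/28.
The weights sum to 25/56.
So P(the car behind door 2 | the host opened door 3) = (1/8) / (25/56) = 7/25.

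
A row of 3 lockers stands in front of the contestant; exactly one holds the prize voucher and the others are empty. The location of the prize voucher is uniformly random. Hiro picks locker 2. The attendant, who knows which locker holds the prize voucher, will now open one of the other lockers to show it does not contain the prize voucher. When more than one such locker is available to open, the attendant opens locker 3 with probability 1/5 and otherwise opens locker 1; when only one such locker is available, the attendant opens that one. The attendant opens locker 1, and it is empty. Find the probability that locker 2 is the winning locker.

4/9

Consider each possible location of the prize voucher in turn.
If it is in locker 1 (prior 1/3): the attendant opened locker 1, so this case is ruled out; weight (1/3)·0 = 0.
If it is in locker 2 (prior 1/3): locker 3 is available but not opened, probability 4/5; weight (1/3)·(4/5) = 4/15.
If it is in locker 3 (prior 1/3): only locker 1 is available, probability 1; weight (1/3)·1 = 1/3.
The weights sum to 3/5.
So P(the prize voucher in locker 2 | the attendant opened locker 1) = (4/15) / (3/5) = 4/9.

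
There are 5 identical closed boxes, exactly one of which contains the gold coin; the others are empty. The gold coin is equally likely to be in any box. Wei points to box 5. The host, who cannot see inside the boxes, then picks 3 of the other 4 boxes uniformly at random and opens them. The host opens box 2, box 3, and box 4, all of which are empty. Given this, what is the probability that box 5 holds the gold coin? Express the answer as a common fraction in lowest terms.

1/2

Consider each possible location of the gold coin in turn.
If it is in either of boxes 1 and 5 (prior 1/5 each): the host picks exactly this set with probability 1/4 regardless, and none is the prize; weight (1/5)·(1/4) = 1/20 each.
If it is in any of boxes 2, 3, and 4 (prior 1/5 each): that box was opened and seen not to hold the prize — ruled out; weight (1/5)·0 = 0 each.
The weights sum to 1/10.
So P(the gold coin in box 5 | the host opened box 2, box 3, and box 4) = (1/20) / (1/10) = 1/2.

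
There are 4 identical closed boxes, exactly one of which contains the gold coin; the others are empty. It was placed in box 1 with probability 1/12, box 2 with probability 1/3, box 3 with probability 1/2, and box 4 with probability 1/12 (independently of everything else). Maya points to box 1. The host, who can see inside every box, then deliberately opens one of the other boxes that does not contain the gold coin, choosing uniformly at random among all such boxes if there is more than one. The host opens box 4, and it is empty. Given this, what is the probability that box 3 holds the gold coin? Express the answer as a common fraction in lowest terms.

9/16

Condition on the true location of the gold coin.
If it is in box 1 (prior 1/12): the host has 3 equally likely choices, so probability 1/3; weight (1/12)·(1/3) = 1/36.
If it is in box 2 (prior 1/3): the host has 2 equally likely choices, so probability 1/2; weight (1/3)·(1/2) = 1/6.
If it is in box 3 (prior 1/2): the host has 2 equally likely choices, so probability 1/2; weight (1/2)·(1/2) = 1/4.
If it is in box 4 (prior 1/12): the host opened box 4, so this case is ruled out; weight (1/12)·0 = 0.
The weights sum to 4/9.
So P(the gold coin in box 3 | the host opened box 4) = (1/4) / (4/9) = 9/16.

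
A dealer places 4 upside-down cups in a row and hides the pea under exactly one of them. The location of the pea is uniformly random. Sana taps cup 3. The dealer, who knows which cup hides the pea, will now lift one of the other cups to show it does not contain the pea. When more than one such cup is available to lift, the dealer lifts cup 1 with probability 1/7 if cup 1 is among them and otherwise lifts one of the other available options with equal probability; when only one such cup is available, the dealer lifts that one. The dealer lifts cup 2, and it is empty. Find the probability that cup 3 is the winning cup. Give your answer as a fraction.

6/25

Consider each possible location of the pea in turn.
If it is under cup 1 (prior 1/4): cup 1 holds the prize so is unavailable; the dealer chooses uniformly among the 2 others, probability 1/2; weight (1/4)·(1/2) = 1/8.
If it is under cup 2 (prior 1/4): the dealer opened cup 2, so this case is ruled out; weight (1/4)·0 = 0.
If it is under cup 3 (prior 1/4): cup 1 is available but not opened; cup 2 gets probability (1 − 1/7)/2 = 3/7; weight (1/4)·(3/7) = 3/28.
If it is under cup 4 (prior 1/4): cup 1 is available but not opened, probability 6/7; weight (1/4)·(6/7) = 3/14.
The weights sum to 25/56.
So P(the pea under cup 3 | the dealer opened cup 2) = (3/28) / (25/56) = 6/25.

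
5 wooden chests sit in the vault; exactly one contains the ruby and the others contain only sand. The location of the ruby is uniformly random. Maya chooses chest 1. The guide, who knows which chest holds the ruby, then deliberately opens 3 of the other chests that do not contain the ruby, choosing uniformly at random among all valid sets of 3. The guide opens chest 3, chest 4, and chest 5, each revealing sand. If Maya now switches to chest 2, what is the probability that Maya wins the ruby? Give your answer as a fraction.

Condition on the true location of the ruby.
If it is in chest 1 (prior 1/5): the guide has 4 equally likely choices, so probability 1/4; weight (1/5)·(1/4) = 1/20.
If it is in chest 2 (prior 1/5): the guide has no choice, probability 1; weight (1/5)·1 = 1/5.
If it is in any of chests 3, 4, and 5 (prior 1/5 each): that chest was opened and seen not to hold the prize — ruled out; weight (1/5)·0 = 0 each.
The weights sum to 1/4.
So P(the ruby in chest 2 | the guide opened chest 3, chest 4, and chest 5) = (1/5) / (1/4) = 4/5.

4/5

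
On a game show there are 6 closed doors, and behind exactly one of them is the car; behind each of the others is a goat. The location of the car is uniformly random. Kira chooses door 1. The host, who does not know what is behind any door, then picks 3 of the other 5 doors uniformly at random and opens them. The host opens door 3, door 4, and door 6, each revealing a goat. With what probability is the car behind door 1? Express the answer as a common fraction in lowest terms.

1/3

Condition on the true location of the car.
If it is behind any of doors 1, 2, and 5 (prior 1/6 each): the host picks exactly this set with probability 1/10 regardless, and none is the prize; weight (1/6)·(1/10) = 1/60 each.
If it is behind any of doors 3, 4, and 6 (prior 1/6 each): that door was opened and seen not to hold the prize — ruled out; weight (1/6)·0 = 0 each.
The weights sum to 1/20.
So P(the car behind door 1 | the host opened door 3, door 4, and door 6) = (1/60) / (1/20) = 1/3.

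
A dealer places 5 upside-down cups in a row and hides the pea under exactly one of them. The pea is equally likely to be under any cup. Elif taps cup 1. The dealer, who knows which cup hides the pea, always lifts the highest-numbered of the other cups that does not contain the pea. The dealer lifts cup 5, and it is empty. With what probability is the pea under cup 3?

1/4

Condition on the true location of the pea.
If it is under any of cups 1, 2, 3, and 4 (prior 1/5 each): cup 5 is the highest-numbered option available, probability 1; weight (1/5)·1 = 1/5 each.
If it is under cup 5 (prior 1/5): the dealer opened cup 5, so this case is ruled out; weight (1/5)·0 = 0.
The weights sum to 4/5.
So P(the pea under cup 3 | the dealer opened cup 5) = (1/5) / (4/5) = 1/4.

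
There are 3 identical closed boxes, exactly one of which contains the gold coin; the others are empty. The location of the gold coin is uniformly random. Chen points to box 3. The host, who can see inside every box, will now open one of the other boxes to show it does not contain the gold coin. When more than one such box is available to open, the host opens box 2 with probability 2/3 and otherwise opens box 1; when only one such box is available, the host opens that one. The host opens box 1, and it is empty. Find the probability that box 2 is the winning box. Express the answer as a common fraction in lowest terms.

Condition on the true location of the gold coin.
If it is in box 1 (prior 1/3): the host opened box 1, so this case is ruled out; weight (1/3)·0 = 0.
If it is in box 2 (prior 1/3): only box 1 is available, probability 1; weight (1/3)·1 = 1/3.
If it is in box 3 (prior 1/3): box 2 is available but not opened, probability 1/3; weight (1/3)·(1/3) = 1/9.
The weights sum to 4/9.
So P(the gold coin in box 2 | the host opened box 1) = (1/3) / (4/9) = 3/4.

3/4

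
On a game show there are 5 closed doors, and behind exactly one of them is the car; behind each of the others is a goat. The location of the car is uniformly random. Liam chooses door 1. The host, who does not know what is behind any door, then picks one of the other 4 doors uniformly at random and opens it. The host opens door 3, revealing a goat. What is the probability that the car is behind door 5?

1/4

Consider each possible location of the car in turn.
If it is behind any of doors 1, 2, 4, and 5 (prior 1/5 each): the host picks door 3 with probability 1/4 regardless, and it is not the prize; weight (1/5)·(1/4) = 1/20 each.
If it is behind door 3 (prior 1/5): the host opened door 3, so this case is ruled out; weight (1/5)·0 = 0.
The weights sum to 1/5.
So P(the car behind door 5 | the host opened door 3) = (1/20) / (1/5) = 1/4.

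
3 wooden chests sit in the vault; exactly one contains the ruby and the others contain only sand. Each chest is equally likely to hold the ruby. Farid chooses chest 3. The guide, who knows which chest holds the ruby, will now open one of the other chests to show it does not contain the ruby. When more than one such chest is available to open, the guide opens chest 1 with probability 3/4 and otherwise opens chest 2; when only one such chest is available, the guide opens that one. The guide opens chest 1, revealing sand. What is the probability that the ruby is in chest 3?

3/7

Condition on the true location of the ruby.
If it is in chest 1 (prior 1/3): the guide opened chest 1, so this case is ruled out; weight (1/3)·0 = 0.
If it is in chest 2 (prior 1/3): only chest 1 is available, probability 1; weight (1/3)·1 = 1/3.
If it is in chest 3 (prior 1/3): chest 1 is available, opened with probability 3/4; weight (1/3)·(3/4) = 1/4.
The weights sum to 7/12.
So P(the ruby in chest 3 | the guide opened chest 1) = (1/4) / (7/12) = 3/7.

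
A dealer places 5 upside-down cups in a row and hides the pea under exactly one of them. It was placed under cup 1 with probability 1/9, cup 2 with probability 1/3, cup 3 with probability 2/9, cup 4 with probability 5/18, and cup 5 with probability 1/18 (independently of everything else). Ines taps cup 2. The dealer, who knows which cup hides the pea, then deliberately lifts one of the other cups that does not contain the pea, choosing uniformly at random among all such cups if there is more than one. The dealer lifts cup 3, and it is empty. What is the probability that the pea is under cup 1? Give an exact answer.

Condition on the true location of the pea.
If it is under cup 1 (prior 1/9): the dealer has 3 equally likely choices, so probability 1/3; weight (1/9)·(1/3) = 1/27.
If it is under cup 2 (prior 1/3): the dealer has 4 equally likely choices, so probability 1/4; weight (1/3)·(1/4) = 1/12.
If it is under cup 3 (prior 2/9): the dealer opened cup 3, so this case is ruled out; weight (2/9)·0 = 0.
If it is under cup 4 (prior 5/18): the dealer has 3 equally likely choices, so probability 1/3; weight (5/18)·(1/3) = 5/54.
If it is under cup 5 (prior 1/18): the dealer has 3 equally likely choices, so probability 1/3; weight (1/18)·(1/3) = 1/54.
The weights sum to 25/108.
So P(the pea under cup 1 | the dealer opened cup 3) = (1/27) / (25/108) = 4/25.

4/25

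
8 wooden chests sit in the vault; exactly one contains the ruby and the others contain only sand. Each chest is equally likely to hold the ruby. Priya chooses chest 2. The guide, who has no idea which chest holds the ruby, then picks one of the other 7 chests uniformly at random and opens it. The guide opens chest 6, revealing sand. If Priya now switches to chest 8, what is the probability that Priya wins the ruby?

Condition on the true location of the ruby.
If it is in any of chests 1, 2, 3, 4, 5, 7, and 8 (prior 1/8 each): the guide picks chest 6 with probability 1/7 regardless, and it is not the prize; weight (1/8)·(1/7) = 1/56 each.
If it is in chest 6 (prior 1/8): the guide opened chest 6, so this case is ruled out; weight (1/8)·0 = 0.
The weights sum to 1/8.
So P(the ruby in chest 8 | the guide opened chest 6) = (1/56) / (1/8) = 1/7.

1/7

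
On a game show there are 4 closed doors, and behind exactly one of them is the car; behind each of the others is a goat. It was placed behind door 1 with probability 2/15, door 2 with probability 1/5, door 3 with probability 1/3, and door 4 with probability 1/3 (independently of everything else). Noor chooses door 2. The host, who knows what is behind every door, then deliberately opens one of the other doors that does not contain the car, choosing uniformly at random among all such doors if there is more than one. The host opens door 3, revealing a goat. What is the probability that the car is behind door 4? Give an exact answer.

Condition on the true location of the car.
If it is behind door 1 (prior 2/15): the host has 2 equally likely choices, so probability 1/2; weight (2/15)·(1/2) = 1/15.
If it is behind door 2 (prior 1/5): the host has 3 equally likely choices, so probability 1/3; weight (1/5)·(1/3) = 1/15.
If it is behind door 3 (prior 1/3): the host opened door 3, so this case is ruled out; weight (1/3)·0 = 0.
If it is behind door 4 (prior 1/3): the host has 2 equally likely choices, so probability 1/2; weight (1/3)·(1/2) = 1/6.
The weights sum to 3/10.
So P(the car behind door 4 | the host opened door 3) = (1/6) / (3/10) = 5/9.

5/9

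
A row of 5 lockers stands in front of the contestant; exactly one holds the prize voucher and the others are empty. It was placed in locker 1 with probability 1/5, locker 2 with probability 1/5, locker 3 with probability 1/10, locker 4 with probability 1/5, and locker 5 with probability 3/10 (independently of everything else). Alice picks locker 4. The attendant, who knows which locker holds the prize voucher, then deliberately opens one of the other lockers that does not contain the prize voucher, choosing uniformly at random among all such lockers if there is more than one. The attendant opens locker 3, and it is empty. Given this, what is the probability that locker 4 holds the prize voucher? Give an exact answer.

3/17

Condition on the true location of the prize voucher.
If it is in either of lockers 1 and 2 (prior 1/5 each): the attendant has 3 equally likely choices, so probability 1/3; weight (1/5)·(1/3) = 1/15 each.
If it is in locker 3 (prior 1/10): the attendant opened locker 3, so this case is ruled out; weight (1/10)·0 = 0.
If it is in locker 4 (prior 1/5): the attendant has 4 equally likely choices, so probability 1/4; weight (1/5)·(1/4) = 1/20.
If it is in locker 5 (prior 3/10): the attendant has 3 equally likely choices, so probability 1/3; weight (3/10)·(1/3) = 1/10.
The weights sum to 17/60.
So P(the prize voucher in locker 4 | the attendant opened locker 3) = (1/20) / (17/60) = 3/17.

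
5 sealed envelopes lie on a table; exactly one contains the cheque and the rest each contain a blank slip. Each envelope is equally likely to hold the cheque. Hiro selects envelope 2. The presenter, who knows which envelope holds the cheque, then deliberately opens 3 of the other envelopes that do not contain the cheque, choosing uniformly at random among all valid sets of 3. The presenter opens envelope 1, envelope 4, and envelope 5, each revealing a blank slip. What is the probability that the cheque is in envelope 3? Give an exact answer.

Consider each possible location of the cheque in turn.
If it is in any of envelopes 1, 4, and 5 (prior 1/5 each): that envelope was opened and seen not to hold the prize — ruled out; weight (1/5)·0 = 0 each.
If it is in envelope 2 (prior 1/5): the presenter has 4 equally likely choices, so probability 1/4; weight (1/5)·(1/4) = 1/20.
If it is in envelope 3 (prior 1/5): the presenter has no choice, probability 1; weight (1/5)·1 = 1/5.
The weights sum to 1/4.
So P(the cheque in envelope 3 | the presenter opened envelope 1, envelope 4, and envelope 5) = (1/5) / (1/4) = 4/5.

4/5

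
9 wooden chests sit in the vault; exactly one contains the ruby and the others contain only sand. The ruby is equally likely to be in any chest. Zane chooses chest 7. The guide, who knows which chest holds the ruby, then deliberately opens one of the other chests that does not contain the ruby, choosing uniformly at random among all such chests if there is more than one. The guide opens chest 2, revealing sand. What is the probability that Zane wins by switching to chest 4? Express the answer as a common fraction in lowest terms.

8/63

Condition on the true location of the ruby.
If it is in any of chests 1, 3, 4, 5, 6, 8, and 9 (prior 1/9 each): the guide has 7 equally likely choices, so probability 1/7; weight (1/9)·(1/7) = 1/63 each.
If it is in chest 2 (prior 1/9): the guide opened chest 2, so this case is ruled out; weight (1/9)·0 = 0.
If it is in chest 7 (prior 1/9): the guide has 8 equally likely choices, so probability 1/8; weight (1/9)·(1/8) = 1/72.
The weights sum to 1/8.
So P(the ruby in chest 4 | the guide opened chest 2) = (1/63) / (1/8) = 8/63.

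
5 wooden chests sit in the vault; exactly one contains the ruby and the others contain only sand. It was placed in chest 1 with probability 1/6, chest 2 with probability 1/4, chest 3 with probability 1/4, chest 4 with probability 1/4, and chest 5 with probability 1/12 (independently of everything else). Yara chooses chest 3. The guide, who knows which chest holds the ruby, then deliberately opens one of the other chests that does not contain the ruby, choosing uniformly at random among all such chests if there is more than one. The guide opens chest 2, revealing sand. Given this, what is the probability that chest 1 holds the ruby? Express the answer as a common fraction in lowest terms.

8/33

Apply Bayes' rule, conditioning on where the ruby actually is.
If it is in chest 1 (prior 1/6): the guide has 3 equally likely choices, so probability 1/3; weight (1/6)·(1/3) = 1/18.
If it is in chest 2 (prior 1/4): the guide opened chest 2, so this case is ruled out; weight (1/4)·0 = 0.
If it is in chest 3 (prior 1/4): the guide has 4 equally likely choices, so probability 1/4; weight (1/4)·(1/4) = 1/16.
If it is in chest 4 (prior 1/4): the guide has 3 equally likely choices, so probability 1/3; weight (1/4)·(1/3) = 1/12.
If it is in chest 5 (prior 1/12): the guide has 3 equally likely choices, so probability 1/3; weight (1/12)·(1/3) = 1/36.
The weights sum to 11/48.
So P(the ruby in chest 1 | the guide opened chest 2) = (1/18) / (11/48) = 8/33.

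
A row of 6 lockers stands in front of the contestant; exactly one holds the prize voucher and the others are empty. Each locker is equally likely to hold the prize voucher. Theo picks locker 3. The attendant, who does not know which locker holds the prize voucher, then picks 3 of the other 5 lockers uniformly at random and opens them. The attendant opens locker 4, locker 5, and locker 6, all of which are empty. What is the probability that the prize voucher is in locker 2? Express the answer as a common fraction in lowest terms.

Because the attendant chose which lockers to open without knowing where the prize voucher is, the choice is independent of the prize location. Learning that none of the 3 opened lockers holds the prize voucher simply rules out those 3 locations and leaves the remaining 3 lockers still equally likely by symmetry.
So P(the prize voucher in locker 2) = 1/3.

1/3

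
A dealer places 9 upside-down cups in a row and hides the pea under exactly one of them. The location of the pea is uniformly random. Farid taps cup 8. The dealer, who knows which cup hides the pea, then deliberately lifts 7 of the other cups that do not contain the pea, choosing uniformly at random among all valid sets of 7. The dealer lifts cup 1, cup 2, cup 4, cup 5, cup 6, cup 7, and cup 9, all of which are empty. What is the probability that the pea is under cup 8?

Condition on the true location of the pea.
If it is under any of cups 1, 2, 4, 5, 6, 7, and 9 (prior 1/9 each): that cup was opened and seen not to hold the prize — ruled out; weight (1/9)·0 = 0 each.
If it is under cup 3 (prior 1/9): the dealer has no choice, probability 1; weight (1/9)·1 = 1/9.
If it is under cup 8 (prior 1/9): the dealer has 8 equally likely choices, so probability 1/8; weight (1/9)·(1/8) = 1/72.
The weights sum to 1/8.
So P(the pea under cup 8 | the dealer opened cup 1, cup 2, cup 4, cup 5, cup 6, cup 7, and cup 9) = (1/72) / (1/8) = 1/9.

1/9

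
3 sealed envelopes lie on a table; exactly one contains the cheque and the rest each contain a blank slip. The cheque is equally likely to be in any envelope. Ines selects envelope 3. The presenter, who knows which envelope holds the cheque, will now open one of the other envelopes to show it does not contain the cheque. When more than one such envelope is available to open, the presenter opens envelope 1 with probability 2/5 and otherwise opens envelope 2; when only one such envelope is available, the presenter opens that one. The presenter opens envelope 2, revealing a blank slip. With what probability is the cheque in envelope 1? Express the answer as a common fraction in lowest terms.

Condition on the true location of the cheque.
If it is in envelope 1 (prior 1/3): only envelope 2 is available, probability 1; weight (1/3)·1 = 1/3.
If it is in envelope 2 (prior 1/3): the presenter opened envelope 2, so this case is ruled out; weight (1/3)·0 = 0.
If it is in envelope 3 (prior 1/3): envelope 1 is available but not opened, probability 3/5; weight (1/3)·(3/5) = 1/5.
The weights sum to 8/15.
So P(the cheque in envelope 1 | the presenter opened envelope 2) = (1/3) / (8/15) = 5/8.

5/8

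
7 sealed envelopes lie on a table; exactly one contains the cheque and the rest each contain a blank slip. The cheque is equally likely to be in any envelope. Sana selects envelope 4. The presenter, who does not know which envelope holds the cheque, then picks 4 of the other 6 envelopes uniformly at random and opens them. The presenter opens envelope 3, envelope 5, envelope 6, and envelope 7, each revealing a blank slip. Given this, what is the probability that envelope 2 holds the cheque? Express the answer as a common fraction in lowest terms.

Consider each possible location of the cheque in turn.
If it is in any of envelopes 1, 2, and 4 (prior 1/7 each): the presenter picks exactly this set with probability 1/15 regardless, and none is the prize; weight (1/7)·(1/15) = 1/105 each.
If it is in any of envelopes 3, 5, 6, and 7 (prior 1/7 each): that envelope was opened and seen not to hold the prize — ruled out; weight (1/7)·0 = 0 each.
The weights sum to 1/35.
So P(the cheque in envelope 2 | the presenter opened envelope 3, envelope 5, envelope 6, and envelope 7) = (1/105) / (1/35) = 1/3.

1/3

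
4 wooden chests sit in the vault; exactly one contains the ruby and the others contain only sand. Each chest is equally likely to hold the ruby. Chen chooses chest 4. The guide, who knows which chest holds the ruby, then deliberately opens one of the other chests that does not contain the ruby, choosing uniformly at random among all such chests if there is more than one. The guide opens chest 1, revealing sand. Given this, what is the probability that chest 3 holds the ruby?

3/8

Apply Bayes' rule, conditioning on where the ruby actually is.
If it is in chest 1 (prior 1/4): the guide opened chest 1, so this case is ruled out; weight (1/4)·0 = 0.
If it is in either of chests 2 and 3 (prior 1/4 each): the guide has 2 equally likely choices, so probability 1/2; weight (1/4)·(1/2) = 1/8 each.
If it is in chest 4 (prior 1/4): the guide has 3 equally likely choices, so probability 1/3; weight (1/4)·(1/3) = 1/12.
The weights sum to 1/3.
So P(the ruby in chest 3 | the guide opened chest 1) = (1/8) / (1/3) = 3/8.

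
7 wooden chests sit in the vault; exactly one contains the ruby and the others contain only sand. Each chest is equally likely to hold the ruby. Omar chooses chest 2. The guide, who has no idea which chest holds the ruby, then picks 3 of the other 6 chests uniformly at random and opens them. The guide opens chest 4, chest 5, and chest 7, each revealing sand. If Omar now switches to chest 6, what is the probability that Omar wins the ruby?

1/4

Condition on the true location of the ruby.
If it is in any of chests 1, 2, 3, and 6 (prior 1/7 each): the guide picks exactly this set with probability 1/20 regardless, and none is the prize; weight (1/7)·(1/20) = 1/140 each.
If it is in any of chests 4, 5, and 7 (prior 1/7 each): that chest was opened and seen not to hold the prize — ruled out; weight (1/7)·0 = 0 each.
The weights sum to 1/35.
So P(the ruby in chest 6 | the guide opened chest 4, chest 5, and chest 7) = (1/140) / (1/35) = 1/4.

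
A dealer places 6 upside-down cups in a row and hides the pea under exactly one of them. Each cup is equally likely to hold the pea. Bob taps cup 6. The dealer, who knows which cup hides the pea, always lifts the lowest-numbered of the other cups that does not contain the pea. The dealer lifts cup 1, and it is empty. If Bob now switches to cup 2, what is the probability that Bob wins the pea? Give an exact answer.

1/5

Condition on the true location of the pea.
If it is under cup 1 (prior 1/6): the dealer opened cup 1, so this case is ruled out; weight (1/6)·0 = 0.
If it is under any of cups 2, 3, 4, 5, and 6 (prior 1/6 each): cup 1 is the lowest-numbered option available, probability 1; weight (1/6)·1 = 1/6 each.
The weights sum to 5/6.
So P(the pea under cup 2 | the dealer opened cup 1) = (1/6) / (5/6) = 1/5.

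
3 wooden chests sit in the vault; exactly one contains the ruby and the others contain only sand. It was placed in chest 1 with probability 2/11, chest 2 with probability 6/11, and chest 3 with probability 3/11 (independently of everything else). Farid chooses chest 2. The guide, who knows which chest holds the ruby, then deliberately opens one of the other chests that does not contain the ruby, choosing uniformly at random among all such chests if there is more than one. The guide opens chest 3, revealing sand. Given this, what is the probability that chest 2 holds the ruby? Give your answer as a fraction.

Apply Bayes' rule, conditioning on where the ruby actually is.
If it is in chest 1 (prior 2/11): the guide has no choice, probability 1; weight (2/11)·1 = 2/11.
If it is in chest 2 (prior 6/11): the guide has 2 equally likely choices, so probability 1/2; weight (6/11)·(1/2) = 3/11.
If it is in chest 3 (prior 3/11): the guide opened chest 3, so this case is ruled out; weight (3/11)·0 = 0.
The weights sum to 5/11.
So P(the ruby in chest 2 | the guide opened chest 3) = (3/11) / (5/11) = 3/5.

3/5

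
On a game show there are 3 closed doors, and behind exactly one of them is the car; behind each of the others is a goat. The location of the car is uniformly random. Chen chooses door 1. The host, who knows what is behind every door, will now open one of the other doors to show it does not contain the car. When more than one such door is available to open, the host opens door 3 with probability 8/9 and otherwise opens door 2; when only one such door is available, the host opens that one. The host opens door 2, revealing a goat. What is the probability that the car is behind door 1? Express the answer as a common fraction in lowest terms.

1/10

Apply Bayes' rule, conditioning on where the car actually is.
If it is behind door 1 (prior 1/3): door 3 is available but not opened, probability 1/9; weight (1/3)·(1/9) = 1/27.
If it is behind door 2 (prior 1/3): the host opened door 2, so this case is ruled out; weight (1/3)·0 = 0.
If it is behind door 3 (prior 1/3): only door 2 is available, probability 1; weight (1/3)·1 = 1/3.
The weights sum to 10/27.
So P(the car behind door 1 | the host opened door 2) = (1/27) / (10/27) = 1/10.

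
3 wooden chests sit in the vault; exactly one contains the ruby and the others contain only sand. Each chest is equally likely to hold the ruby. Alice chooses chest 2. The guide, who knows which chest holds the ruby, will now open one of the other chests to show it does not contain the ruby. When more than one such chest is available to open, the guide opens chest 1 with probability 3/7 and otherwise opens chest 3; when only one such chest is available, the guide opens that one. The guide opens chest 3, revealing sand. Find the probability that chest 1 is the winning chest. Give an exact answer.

Consider each possible location of the ruby in turn.
If it is in chest 1 (prior 1/3): only chest 3 is available, probability 1; weight (1/3)·1 = 1/3.
If it is in chest 2 (prior 1/3): chest 1 is available but not opened, probability 4/7; weight (1/3)·(4/7) = 4/21.
If it is in chest 3 (prior 1/3): the guide opened chest 3, so this case is ruled out; weight (1/3)·0 = 0.
The weights sum to 11/21.
So P(the ruby in chest 1 | the guide opened chest 3) = (1/3) / (11/21) = 7/11.

7/11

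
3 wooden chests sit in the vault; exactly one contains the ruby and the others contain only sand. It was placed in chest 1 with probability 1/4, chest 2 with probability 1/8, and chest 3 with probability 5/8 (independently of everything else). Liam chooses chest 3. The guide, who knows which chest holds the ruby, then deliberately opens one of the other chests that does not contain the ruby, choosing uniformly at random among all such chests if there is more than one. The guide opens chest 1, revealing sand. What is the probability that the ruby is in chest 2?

Consider each possible location of the ruby in turn.
If it is in chest 1 (prior 1/4): the guide opened chest 1, so this case is ruled out; weight (1/4)·0 = 0.
If it is in chest 2 (prior 1/8): the guide has no choice, probability 1; weight (1/8)·1 = 1/8.
If it is in chest 3 (prior 5/8): the guide has 2 equally likely choices, so probability 1/2; weight (5/8)·(1/2) = 5/16.
The weights sum to 7/16.
So P(the ruby in chest 2 | the guide opened chest 1) = (1/8) / (7/16) = 2/7.

2/7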